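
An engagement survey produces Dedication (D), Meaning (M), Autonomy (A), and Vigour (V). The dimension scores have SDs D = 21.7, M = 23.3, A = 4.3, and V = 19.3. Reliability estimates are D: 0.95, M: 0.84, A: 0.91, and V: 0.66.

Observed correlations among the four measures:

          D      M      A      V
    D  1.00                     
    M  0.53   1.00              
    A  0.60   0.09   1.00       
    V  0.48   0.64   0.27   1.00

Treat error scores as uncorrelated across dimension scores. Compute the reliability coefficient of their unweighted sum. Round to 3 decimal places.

Var(D+M+A+V) = 21.7² + 23.3² + 4.3² + 19.3² + 2·[21.7·23.3·0.53 + 21.7·4.3·0.60 + 21.7·19.3·0.48 + 23.3·4.3·0.09 + 23.3·19.3·0.64 + 4.3·19.3·0.27] = 1404.76 + 1688.43 = 3093.19.
Because errors are independent across components, Cov(Tᵢ,Tⱼ) = Cov(Xᵢ,Xⱼ); the off-diagonal part of the true-score variance is the same as above.
True-score variance = [21.7²·0.95 + 23.3²·0.84 + 4.3²·0.91 + 19.3²·0.66] + 1688.43 = 1166.04 + 1688.43 = 2854.47.
Reliability = 2854.47 / 3093.19 = 0.923.

0.923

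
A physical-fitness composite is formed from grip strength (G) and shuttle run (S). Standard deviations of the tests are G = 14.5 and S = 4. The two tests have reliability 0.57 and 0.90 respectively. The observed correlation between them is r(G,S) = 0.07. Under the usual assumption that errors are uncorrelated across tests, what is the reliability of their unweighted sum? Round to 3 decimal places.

Var(G+S) = 14.5² + 4² + 2·[14.5·4·0.07] = 226.25 + 8.12 = 234.37.
Because errors are independent across components, Cov(Tᵢ,Tⱼ) = Cov(Xᵢ,Xⱼ); the off-diagonal part of the true-score variance is the same as above.
True-score variance = [14.5²·0.57 + 4²·0.90] + 8.12 = 134.242 + 8.12 = 142.362.
Reliability = 142.362 / 234.37 = 0.607.

0.607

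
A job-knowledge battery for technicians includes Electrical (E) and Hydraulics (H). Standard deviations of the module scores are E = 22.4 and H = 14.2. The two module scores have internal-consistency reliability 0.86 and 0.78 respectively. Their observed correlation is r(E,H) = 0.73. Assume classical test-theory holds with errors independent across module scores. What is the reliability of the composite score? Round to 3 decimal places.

Var(E+H) = 22.4² + 14.2² + 2·[22.4·14.2·0.73] = 703.4 + 464.397 = 1167.8.
With uncorrelated errors the cross-covariances are all true-score covariance, so they carry over unchanged; only the diagonal terms shrink to ρᵢσᵢ².
True-score variance = [22.4²·0.86 + 14.2²·0.78] + 464.397 = 588.793 + 464.397 = 1053.19.
Reliability = 1053.19 / 1167.8 = 0.902.

0.902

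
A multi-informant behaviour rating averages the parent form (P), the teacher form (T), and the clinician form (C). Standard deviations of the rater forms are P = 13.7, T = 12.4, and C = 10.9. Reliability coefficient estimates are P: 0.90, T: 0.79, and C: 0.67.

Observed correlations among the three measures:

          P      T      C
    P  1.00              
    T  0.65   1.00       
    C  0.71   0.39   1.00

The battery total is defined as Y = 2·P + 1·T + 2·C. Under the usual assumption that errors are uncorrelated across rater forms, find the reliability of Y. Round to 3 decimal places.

Var(Y) = 2²·13.7² + 12.4² + 2²·10.9² + 2·[2·13.7·12.4·0.65 + 4·13.7·10.9·0.71 + 2·12.4·10.9·0.39] = 1379.76 + 1500.73 = 2880.49.
Under uncorrelated errors the observed covariances equal the true-score covariances, so only the own-variance terms attenuate.
True-score variance = [2²·13.7²·0.90 + 12.4²·0.79 + 2²·10.9²·0.67] + 1500.73 = 1115.57 + 1500.73 = 2616.3.
Reliability = 2616.3 / 2880.49 = 0.908.

0.908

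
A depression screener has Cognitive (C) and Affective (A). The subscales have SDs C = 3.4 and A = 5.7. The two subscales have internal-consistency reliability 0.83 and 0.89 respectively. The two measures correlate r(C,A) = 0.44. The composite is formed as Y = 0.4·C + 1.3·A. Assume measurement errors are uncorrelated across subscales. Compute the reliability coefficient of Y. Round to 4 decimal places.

0.9032

Var(Y) = 0.4²·3.4² + 1.3²·5.7² + 2·[0.52·3.4·5.7·0.44] = 56.7577 + 8.86829 = 65.626.
Under uncorrelated errors the observed covariances equal the true-score covariances, so only the own-variance terms attenuate.
True-score variance = [0.4²·3.4²·0.83 + 1.3²·5.7²·0.89] + 8.86829 = 50.4034 + 8.86829 = 59.2717.
Reliability = 59.2717 / 65.626 = 0.9032.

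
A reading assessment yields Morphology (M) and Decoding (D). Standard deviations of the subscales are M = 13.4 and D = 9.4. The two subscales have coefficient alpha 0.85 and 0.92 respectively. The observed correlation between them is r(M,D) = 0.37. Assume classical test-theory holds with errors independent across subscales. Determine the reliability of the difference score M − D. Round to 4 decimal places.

Var(M−D) = 13.4² + 9.4² − 2·13.4·9.4·0.37 = 267.92 − 93.2104 = 174.71.
Because errors are independent across components, Cov(Tᵢ,Tⱼ) = Cov(Xᵢ,Xⱼ); the off-diagonal part of the true-score variance is the same as above.
True-score variance = [13.4²·0.85 + 9.4²·0.92] − 93.2104 = 233.917 − 93.2104 = 140.707.
Reliability = 140.707 / 174.71 = 0.8054.

0.8054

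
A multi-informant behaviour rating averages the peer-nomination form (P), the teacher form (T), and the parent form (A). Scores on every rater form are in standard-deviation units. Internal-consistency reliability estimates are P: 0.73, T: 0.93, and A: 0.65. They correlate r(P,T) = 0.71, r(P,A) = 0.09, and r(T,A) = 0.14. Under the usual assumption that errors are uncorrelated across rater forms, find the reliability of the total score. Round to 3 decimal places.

0.859

Var(P+T+A) = 3 + 2·[0.71 + 0.09 + 0.14] = 3 + 1.88 = 4.88.
With uncorrelated errors the cross-covariances are all true-score covariance, so they carry over unchanged; only the diagonal terms shrink to ρᵢσᵢ².
True-score variance = [0.73 + 0.93 + 0.65] + 1.88 = 2.31 + 1.88 = 4.19.
Reliability = 4.19 / 4.88 = 0.859.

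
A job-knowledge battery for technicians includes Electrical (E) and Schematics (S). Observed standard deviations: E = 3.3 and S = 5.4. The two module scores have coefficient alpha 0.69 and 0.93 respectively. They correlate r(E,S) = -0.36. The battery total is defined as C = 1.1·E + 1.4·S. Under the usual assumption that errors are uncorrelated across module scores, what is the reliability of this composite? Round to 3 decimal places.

Var(C) = 1.1²·3.3² + 1.4²·5.4² + 2·[1.54·3.3·5.4·(-0.36)] = 70.3305 − 19.7588 = 50.5717.
With uncorrelated errors the cross-covariances are all true-score covariance, so they carry over unchanged; only the diagonal terms shrink to ρᵢσᵢ².
True-score variance = [1.1²·3.3²·0.69 + 1.4²·5.4²·0.93] − 19.7588 = 62.2449 − 19.7588 = 42.4861.
Reliability = 42.4861 / 50.5717 = 0.840.

0.840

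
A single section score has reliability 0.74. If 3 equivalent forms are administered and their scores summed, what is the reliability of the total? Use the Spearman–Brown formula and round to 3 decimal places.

ρ_k = kρ / (1 + (k−1)ρ) = 3·0.74 / (1 + 2·0.74) = 2.220 / 2.480 = 0.895.

0.895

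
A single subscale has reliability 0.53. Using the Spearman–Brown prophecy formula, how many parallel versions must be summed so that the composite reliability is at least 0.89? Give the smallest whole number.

8

k ≥ ρ*(1−ρ₁)/(ρ₁(1−ρ*)) = 0.89·0.47 / (0.53·0.11) = 7.175.
Smallest integer k = 8.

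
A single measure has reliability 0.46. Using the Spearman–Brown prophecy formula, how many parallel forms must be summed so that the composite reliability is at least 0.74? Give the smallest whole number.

4

k ≥ ρ*(1−ρ₁)/(ρ₁(1−ρ*)) = 0.74·0.54 / (0.46·0.26) = 3.341.
Smallest integer k = 4.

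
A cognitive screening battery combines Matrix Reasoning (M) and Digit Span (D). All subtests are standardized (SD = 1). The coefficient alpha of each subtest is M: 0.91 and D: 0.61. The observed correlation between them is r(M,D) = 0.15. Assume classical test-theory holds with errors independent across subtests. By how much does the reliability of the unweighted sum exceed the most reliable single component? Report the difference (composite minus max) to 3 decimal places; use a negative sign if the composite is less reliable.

Var(sum) = 2 + 0.3 = 2.3; true-score variance = 1.52 + 0.3 = 1.82; composite reliability = 0.7913.
Max component reliability = 0.9100.
Difference = 0.7913 − 0.9100 = -0.119.

-0.119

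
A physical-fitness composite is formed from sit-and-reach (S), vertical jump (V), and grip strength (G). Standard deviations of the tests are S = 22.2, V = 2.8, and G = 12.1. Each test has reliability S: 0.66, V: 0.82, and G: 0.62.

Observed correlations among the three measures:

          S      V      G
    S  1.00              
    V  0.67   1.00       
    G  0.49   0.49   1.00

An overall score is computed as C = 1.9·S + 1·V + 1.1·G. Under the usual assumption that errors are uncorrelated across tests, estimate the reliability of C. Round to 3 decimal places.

0.751

Var(C) = 1.9²·22.2² + 2.8² + 1.1²·12.1² + 2·[1.9·22.2·2.8·0.67 + 2.09·22.2·12.1·0.49 + 1.1·2.8·12.1·0.49] = 1964.15 + 744.969 = 2709.12.
With uncorrelated errors the cross-covariances are all true-score covariance, so they carry over unchanged; only the diagonal terms shrink to ρᵢσᵢ².
True-score variance = [1.9²·22.2²·0.66 + 2.8²·0.82 + 1.1²·12.1²·0.62] + 744.969 = 1290.51 + 744.969 = 2035.48.
Reliability = 2035.48 / 2709.12 = 0.751.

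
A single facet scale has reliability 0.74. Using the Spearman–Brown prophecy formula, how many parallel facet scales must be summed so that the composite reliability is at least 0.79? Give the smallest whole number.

k ≥ ρ*(1−ρ₁)/(ρ₁(1−ρ*)) = 0.79·0.26 / (0.74·0.21) = 1.322.
Smallest integer k = 2.

2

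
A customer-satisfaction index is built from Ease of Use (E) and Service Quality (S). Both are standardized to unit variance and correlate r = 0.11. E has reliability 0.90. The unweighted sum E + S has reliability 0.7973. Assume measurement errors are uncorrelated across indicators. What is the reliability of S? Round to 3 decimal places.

Var(E+S) = 2 + 2·0.11 = 2.220.
True-score variance = ρ_E + ρ_S + 2·0.11, so 0.7973 = (0.90 + ρ_S + 0.22) / 2.220.
ρ_S = 0.7973·2.220 − 0.90 − 0.22 = 0.650.

0.650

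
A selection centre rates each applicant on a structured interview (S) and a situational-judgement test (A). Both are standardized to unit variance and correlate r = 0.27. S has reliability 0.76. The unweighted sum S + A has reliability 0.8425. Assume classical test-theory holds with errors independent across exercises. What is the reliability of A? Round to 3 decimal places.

Var(S+A) = 2 + 2·0.27 = 2.540.
True-score variance = ρ_S + ρ_A + 2·0.27, so 0.8425 = (0.76 + ρ_A + 0.54) / 2.540.
ρ_A = 0.8425·2.540 − 0.76 − 0.54 = 0.840.

0.840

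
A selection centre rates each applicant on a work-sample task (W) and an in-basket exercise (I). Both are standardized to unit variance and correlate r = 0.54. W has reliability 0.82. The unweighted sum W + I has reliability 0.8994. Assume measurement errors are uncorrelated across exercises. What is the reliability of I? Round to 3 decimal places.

0.870

Var(W+I) = 2 + 2·0.54 = 3.080.
True-score variance = ρ_W + ρ_I + 2·0.54, so 0.8994 = (0.82 + ρ_I + 1.08) / 3.080.
ρ_I = 0.8994·3.080 − 0.82 − 1.08 = 0.870.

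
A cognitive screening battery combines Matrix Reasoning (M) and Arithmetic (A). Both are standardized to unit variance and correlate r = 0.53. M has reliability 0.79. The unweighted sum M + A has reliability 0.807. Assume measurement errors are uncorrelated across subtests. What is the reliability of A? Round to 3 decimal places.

Var(M+A) = 2 + 2·0.53 = 3.060.
True-score variance = ρ_M + ρ_A + 2·0.53, so 0.807 = (0.79 + ρ_A + 1.06) / 3.060.
ρ_A = 0.807·3.060 − 0.79 − 1.06 = 0.619.

0.619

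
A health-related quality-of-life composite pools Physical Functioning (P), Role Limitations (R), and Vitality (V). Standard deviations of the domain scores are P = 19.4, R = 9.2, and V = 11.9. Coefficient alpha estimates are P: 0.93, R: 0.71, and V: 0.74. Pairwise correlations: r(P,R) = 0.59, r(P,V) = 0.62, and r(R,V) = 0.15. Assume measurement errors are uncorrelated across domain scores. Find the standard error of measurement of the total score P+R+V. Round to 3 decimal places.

9.365

Var(total) = 602.61 + 529.717 = 1132.33.
True-score variance = 514.901 + 529.717 = 1044.62, so reliability = 0.9225.
Error variance = 1132.33 − 1044.62 = 87.7094; SEM = √87.7094 = 9.365.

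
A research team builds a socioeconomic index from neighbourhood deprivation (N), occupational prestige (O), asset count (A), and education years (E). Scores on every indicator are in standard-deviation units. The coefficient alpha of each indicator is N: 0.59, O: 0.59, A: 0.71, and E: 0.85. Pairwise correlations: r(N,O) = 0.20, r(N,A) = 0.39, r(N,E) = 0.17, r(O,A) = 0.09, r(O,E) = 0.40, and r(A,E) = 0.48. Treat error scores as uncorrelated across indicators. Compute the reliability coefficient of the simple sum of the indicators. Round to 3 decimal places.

Var(N+O+A+E) = 4 + 2·[0.20 + 0.39 + 0.17 + 0.09 + 0.40 + 0.48] = 4 + 3.46 = 7.46.
With uncorrelated errors the cross-covariances are all true-score covariance, so they carry over unchanged; only the diagonal terms shrink to ρᵢσᵢ².
True-score variance = [0.59 + 0.59 + 0.71 + 0.85] + 3.46 = 2.74 + 3.46 = 6.2.
Reliability = 6.2 / 7.46 = 0.831.

0.831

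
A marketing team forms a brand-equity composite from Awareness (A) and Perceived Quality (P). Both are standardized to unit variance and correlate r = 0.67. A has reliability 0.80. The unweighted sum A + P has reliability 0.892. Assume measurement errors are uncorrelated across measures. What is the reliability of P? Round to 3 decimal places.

Var(A+P) = 2 + 2·0.67 = 3.340.
True-score variance = ρ_A + ρ_P + 2·0.67, so 0.892 = (0.80 + ρ_P + 1.34) / 3.340.
ρ_P = 0.892·3.340 − 0.80 − 1.34 = 0.839.

0.839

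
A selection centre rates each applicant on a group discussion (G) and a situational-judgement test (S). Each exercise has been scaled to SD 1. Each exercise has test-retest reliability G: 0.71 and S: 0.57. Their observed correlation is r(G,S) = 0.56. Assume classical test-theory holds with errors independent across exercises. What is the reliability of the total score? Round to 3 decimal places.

Var(G+S) = 2 + 2·[0.56] = 2 + 1.12 = 3.12.
Under uncorrelated errors the observed covariances equal the true-score covariances, so only the own-variance terms attenuate.
True-score variance = [0.71 + 0.57] + 1.12 = 1.28 + 1.12 = 2.4.
Reliability = 2.4 / 3.12 = 0.769.

0.769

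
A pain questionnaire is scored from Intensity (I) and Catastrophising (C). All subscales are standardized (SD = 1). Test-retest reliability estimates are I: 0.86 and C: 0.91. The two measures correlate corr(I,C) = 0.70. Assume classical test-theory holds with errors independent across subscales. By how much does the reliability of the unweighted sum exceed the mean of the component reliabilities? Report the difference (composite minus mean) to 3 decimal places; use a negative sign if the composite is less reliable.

Var(sum) = 2 + 1.4 = 3.4; true-score variance = 1.77 + 1.4 = 3.17; composite reliability = 0.9324.
Mean component reliability = 0.8850.
Difference = 0.9324 − 0.8850 = 0.047.

0.047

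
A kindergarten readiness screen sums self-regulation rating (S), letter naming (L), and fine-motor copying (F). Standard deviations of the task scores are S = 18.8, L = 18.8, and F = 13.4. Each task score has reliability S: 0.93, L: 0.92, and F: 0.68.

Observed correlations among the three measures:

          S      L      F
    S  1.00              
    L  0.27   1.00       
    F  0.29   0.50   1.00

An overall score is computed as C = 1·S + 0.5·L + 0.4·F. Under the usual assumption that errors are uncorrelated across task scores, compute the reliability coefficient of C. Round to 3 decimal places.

0.939

Var(C) = 18.8² + 0.5²·18.8² + 0.4²·13.4² + 2·[0.5·18.8·18.8·0.27 + 0.4·18.8·13.4·0.29 + 0.2·18.8·13.4·0.50] = 470.53 + 204.258 = 674.788.
Because errors are independent across components, Cov(Tᵢ,Tⱼ) = Cov(Xᵢ,Xⱼ); the off-diagonal part of the true-score variance is the same as above.
True-score variance = [18.8²·0.93 + 0.5²·18.8²·0.92 + 0.4²·13.4²·0.68] + 204.258 = 429.527 + 204.258 = 633.785.
Reliability = 633.785 / 674.788 = 0.939.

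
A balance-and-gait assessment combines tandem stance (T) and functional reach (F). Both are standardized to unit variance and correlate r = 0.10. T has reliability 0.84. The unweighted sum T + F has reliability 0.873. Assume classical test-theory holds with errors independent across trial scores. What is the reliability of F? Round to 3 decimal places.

Var(T+F) = 2 + 2·0.10 = 2.200.
True-score variance = ρ_T + ρ_F + 2·0.10, so 0.873 = (0.84 + ρ_F + 0.20) / 2.200.
ρ_F = 0.873·2.200 − 0.84 − 0.20 = 0.881.

0.881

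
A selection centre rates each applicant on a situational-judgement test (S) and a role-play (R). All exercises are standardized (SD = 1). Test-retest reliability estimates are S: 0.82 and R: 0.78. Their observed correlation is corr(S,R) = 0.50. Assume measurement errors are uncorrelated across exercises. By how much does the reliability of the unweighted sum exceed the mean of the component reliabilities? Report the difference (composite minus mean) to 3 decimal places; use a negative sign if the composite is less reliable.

0.067

Var(sum) = 2 + 1 = 3; true-score variance = 1.6 + 1 = 2.6; composite reliability = 0.8667.
Mean component reliability = 0.8000.
Difference = 0.8667 − 0.8000 = 0.067.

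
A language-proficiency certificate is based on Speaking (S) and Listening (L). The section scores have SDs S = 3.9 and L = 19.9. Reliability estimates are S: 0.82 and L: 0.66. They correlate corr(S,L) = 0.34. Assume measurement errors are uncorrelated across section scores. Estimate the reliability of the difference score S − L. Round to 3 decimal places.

0.617

Var(S−L) = 3.9² + 19.9² − 2·3.9·19.9·0.34 = 411.22 − 52.7748 = 358.445.
With uncorrelated errors the cross-covariances are all true-score covariance, so they carry over unchanged; only the diagonal terms shrink to ρᵢσᵢ².
True-score variance = [3.9²·0.82 + 19.9²·0.66] − 52.7748 = 273.839 − 52.7748 = 221.064.
Reliability = 221.064 / 358.445 = 0.617.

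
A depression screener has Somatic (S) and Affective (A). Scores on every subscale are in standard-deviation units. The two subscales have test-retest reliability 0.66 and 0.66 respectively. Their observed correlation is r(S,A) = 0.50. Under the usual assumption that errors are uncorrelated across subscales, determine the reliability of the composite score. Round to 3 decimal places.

Var(S+A) = 2 + 2·[0.50] = 2 + 1 = 3.
Because errors are independent across components, Cov(Tᵢ,Tⱼ) = Cov(Xᵢ,Xⱼ); the off-diagonal part of the true-score variance is the same as above.
True-score variance = [0.66 + 0.66] + 1 = 1.32 + 1 = 2.32.
Reliability = 2.32 / 3 = 0.773.

0.773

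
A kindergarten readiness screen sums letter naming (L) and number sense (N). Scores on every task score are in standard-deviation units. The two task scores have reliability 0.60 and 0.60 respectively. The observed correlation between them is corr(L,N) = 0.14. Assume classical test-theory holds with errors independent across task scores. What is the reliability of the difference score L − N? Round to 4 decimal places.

Var(L−N) = 1 + 1 − 2·0.14 = 2 − 0.28 = 1.72.
Under uncorrelated errors the observed covariances equal the true-score covariances, so only the own-variance terms attenuate.
True-score variance = [0.60 + 0.60] − 0.28 = 1.2 − 0.28 = 0.92.
Reliability = 0.92 / 1.72 = 0.5349.

0.5349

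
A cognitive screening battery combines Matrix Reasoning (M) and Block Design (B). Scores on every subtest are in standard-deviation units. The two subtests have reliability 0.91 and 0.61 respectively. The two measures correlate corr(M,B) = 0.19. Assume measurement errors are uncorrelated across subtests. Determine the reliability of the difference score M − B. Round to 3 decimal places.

Var(M−B) = 1 + 1 − 2·0.19 = 2 − 0.38 = 1.62.
Under uncorrelated errors the observed covariances equal the true-score covariances, so only the own-variance terms attenuate.
True-score variance = [0.91 + 0.61] − 0.38 = 1.52 − 0.38 = 1.14.
Reliability = 1.14 / 1.62 = 0.704.

0.704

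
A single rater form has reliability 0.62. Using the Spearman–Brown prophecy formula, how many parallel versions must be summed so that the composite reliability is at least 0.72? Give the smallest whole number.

k ≥ ρ*(1−ρ₁)/(ρ₁(1−ρ*)) = 0.72·0.38 / (0.62·0.28) = 1.576.
Smallest integer k = 2.

2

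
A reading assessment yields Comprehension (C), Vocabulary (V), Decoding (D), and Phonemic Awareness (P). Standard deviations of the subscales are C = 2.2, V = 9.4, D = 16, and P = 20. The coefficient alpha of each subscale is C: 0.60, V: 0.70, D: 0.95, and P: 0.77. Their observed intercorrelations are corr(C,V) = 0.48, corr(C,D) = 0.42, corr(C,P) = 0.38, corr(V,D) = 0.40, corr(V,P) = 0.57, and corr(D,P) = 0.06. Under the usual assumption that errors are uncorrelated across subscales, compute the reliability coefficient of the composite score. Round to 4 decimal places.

Var(C+V+D+P) = 2.2² + 9.4² + 16² + 20² + 2·[2.2·9.4·0.48 + 2.2·16·0.42 + 2.2·20·0.38 + 9.4·16·0.40 + 9.4·20·0.57 + 16·20·0.06] = 749.2 + 455.901 = 1205.1.
With uncorrelated errors the cross-covariances are all true-score covariance, so they carry over unchanged; only the diagonal terms shrink to ρᵢσᵢ².
True-score variance = [2.2²·0.60 + 9.4²·0.70 + 16²·0.95 + 20²·0.77] + 455.901 = 615.956 + 455.901 = 1071.86.
Reliability = 1071.86 / 1205.1 = 0.8894.

0.8894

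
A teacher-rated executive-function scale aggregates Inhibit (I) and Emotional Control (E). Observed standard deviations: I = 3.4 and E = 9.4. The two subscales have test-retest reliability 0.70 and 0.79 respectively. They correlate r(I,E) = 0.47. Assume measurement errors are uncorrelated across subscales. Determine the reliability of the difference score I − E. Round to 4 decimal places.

Var(I−E) = 3.4² + 9.4² − 2·3.4·9.4·0.47 = 99.92 − 30.0424 = 69.8776.
Under uncorrelated errors the observed covariances equal the true-score covariances, so only the own-variance terms attenuate.
True-score variance = [3.4²·0.70 + 9.4²·0.79] − 30.0424 = 77.8964 − 30.0424 = 47.854.
Reliability = 47.854 / 69.8776 = 0.6848.

0.6848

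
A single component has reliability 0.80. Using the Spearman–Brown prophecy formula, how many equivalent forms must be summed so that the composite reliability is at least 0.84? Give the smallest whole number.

k ≥ ρ*(1−ρ₁)/(ρ₁(1−ρ*)) = 0.84·0.20 / (0.80·0.16) = 1.312.
Smallest integer k = 2.

2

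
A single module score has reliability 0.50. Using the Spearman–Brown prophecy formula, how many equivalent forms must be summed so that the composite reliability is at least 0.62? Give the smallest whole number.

2

k ≥ ρ*(1−ρ₁)/(ρ₁(1−ρ*)) = 0.62·0.50 / (0.50·0.38) = 1.632.
Smallest integer k = 2.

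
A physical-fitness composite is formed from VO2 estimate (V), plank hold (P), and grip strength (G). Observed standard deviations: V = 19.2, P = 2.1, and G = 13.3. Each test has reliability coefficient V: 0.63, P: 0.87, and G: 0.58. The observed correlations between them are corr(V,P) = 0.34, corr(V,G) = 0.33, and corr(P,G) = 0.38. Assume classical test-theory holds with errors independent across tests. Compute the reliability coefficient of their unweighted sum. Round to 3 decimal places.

0.725

Var(V+P+G) = 19.2² + 2.1² + 13.3² + 2·[19.2·2.1·0.34 + 19.2·13.3·0.33 + 2.1·13.3·0.38] = 549.94 + 217.182 = 767.122.
With uncorrelated errors the cross-covariances are all true-score covariance, so they carry over unchanged; only the diagonal terms shrink to ρᵢσᵢ².
True-score variance = [19.2²·0.63 + 2.1²·0.87 + 13.3²·0.58] + 217.182 = 338.676 + 217.182 = 555.858.
Reliability = 555.858 / 767.122 = 0.725.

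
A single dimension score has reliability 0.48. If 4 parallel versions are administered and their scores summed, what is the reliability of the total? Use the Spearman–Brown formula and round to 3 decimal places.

ρ_k = kρ / (1 + (k−1)ρ) = 4·0.48 / (1 + 3·0.48) = 1.920 / 2.440 = 0.787.

0.787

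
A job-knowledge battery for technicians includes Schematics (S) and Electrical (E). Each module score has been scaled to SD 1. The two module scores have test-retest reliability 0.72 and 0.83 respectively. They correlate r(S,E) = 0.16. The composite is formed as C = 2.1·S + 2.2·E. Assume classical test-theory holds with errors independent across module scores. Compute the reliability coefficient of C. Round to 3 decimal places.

0.808

Var(C) = 2.1² + 2.2² + 2·[4.62·0.16] = 9.25 + 1.4784 = 10.7284.
Under uncorrelated errors the observed covariances equal the true-score covariances, so only the own-variance terms attenuate.
True-score variance = [2.1²·0.72 + 2.2²·0.83] + 1.4784 = 7.1924 + 1.4784 = 8.6708.
Reliability = 8.6708 / 10.7284 = 0.808.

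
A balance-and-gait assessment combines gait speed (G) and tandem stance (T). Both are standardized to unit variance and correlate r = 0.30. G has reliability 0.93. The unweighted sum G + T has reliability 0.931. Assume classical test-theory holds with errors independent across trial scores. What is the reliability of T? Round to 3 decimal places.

Var(G+T) = 2 + 2·0.30 = 2.600.
True-score variance = ρ_G + ρ_T + 2·0.30, so 0.931 = (0.93 + ρ_T + 0.60) / 2.600.
ρ_T = 0.931·2.600 − 0.93 − 0.60 = 0.891.

0.891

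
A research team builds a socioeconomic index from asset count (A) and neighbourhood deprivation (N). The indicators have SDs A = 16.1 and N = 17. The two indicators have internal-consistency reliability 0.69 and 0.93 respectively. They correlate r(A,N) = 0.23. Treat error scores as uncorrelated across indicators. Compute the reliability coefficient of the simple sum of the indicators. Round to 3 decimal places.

0.851

Var(A+N) = 16.1² + 17² + 2·[16.1·17·0.23] = 548.21 + 125.902 = 674.112.
Because errors are independent across components, Cov(Tᵢ,Tⱼ) = Cov(Xᵢ,Xⱼ); the off-diagonal part of the true-score variance is the same as above.
True-score variance = [16.1²·0.69 + 17²·0.93] + 125.902 = 447.625 + 125.902 = 573.527.
Reliability = 573.527 / 674.112 = 0.851.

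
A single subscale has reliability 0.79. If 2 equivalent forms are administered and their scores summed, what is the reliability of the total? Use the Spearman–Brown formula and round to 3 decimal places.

0.883

ρ_k = kρ / (1 + (k−1)ρ) = 2·0.79 / (1 + 1·0.79) = 1.580 / 1.790 = 0.883.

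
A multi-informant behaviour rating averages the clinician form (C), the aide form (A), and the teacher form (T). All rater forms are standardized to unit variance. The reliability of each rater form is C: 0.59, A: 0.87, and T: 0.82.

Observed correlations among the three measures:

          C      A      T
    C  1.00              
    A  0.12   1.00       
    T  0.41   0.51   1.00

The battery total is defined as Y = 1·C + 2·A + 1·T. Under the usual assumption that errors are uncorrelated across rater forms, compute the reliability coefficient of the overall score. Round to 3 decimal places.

0.881

Var(Y) = 1 + 2² + 1 + 2·[2·0.12 + 0.41 + 2·0.51] = 6 + 3.34 = 9.34.
Under uncorrelated errors the observed covariances equal the true-score covariances, so only the own-variance terms attenuate.
True-score variance = [0.59 + 2²·0.87 + 0.82] + 3.34 = 4.89 + 3.34 = 8.23.
Reliability = 8.23 / 9.34 = 0.881.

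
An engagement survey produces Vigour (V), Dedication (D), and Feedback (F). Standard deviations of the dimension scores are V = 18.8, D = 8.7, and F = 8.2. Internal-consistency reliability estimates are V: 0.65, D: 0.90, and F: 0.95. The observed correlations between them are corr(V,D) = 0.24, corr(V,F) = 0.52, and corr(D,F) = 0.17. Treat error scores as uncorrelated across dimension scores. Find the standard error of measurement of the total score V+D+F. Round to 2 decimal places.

Var(total) = 496.37 + 263.091 = 759.461.
True-score variance = 361.735 + 263.091 = 624.826, so reliability = 0.8227.
Error variance = 759.461 − 624.826 = 134.635; SEM = √134.635 = 11.60.

11.60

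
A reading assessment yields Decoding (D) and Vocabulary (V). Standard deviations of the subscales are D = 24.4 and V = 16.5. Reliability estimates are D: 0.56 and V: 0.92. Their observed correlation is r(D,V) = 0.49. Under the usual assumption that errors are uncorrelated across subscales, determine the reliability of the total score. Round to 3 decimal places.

0.775

Var(D+V) = 24.4² + 16.5² + 2·[24.4·16.5·0.49] = 867.61 + 394.548 = 1262.16.
Under uncorrelated errors the observed covariances equal the true-score covariances, so only the own-variance terms attenuate.
True-score variance = [24.4²·0.56 + 16.5²·0.92] + 394.548 = 583.872 + 394.548 = 978.42.
Reliability = 978.42 / 1262.16 = 0.775.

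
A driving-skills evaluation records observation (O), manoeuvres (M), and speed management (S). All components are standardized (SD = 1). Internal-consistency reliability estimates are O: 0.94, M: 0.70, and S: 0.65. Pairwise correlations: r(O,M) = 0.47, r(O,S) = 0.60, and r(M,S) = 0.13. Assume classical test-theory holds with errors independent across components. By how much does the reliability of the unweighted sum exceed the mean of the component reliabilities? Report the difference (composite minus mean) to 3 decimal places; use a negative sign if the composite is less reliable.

0.105

Var(sum) = 3 + 2.4 = 5.4; true-score variance = 2.29 + 2.4 = 4.69; composite reliability = 0.8685.
Mean component reliability = 0.7633.
Difference = 0.8685 − 0.7633 = 0.105.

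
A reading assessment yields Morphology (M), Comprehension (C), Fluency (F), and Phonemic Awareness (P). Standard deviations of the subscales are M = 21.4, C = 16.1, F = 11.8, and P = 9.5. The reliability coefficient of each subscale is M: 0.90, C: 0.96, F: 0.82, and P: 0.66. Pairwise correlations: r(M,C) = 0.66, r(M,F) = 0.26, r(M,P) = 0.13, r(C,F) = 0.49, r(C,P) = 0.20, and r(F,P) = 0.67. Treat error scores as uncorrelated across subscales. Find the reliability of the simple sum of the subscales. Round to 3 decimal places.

Var(M+C+F+P) = 21.4² + 16.1² + 11.8² + 9.5² + 2·[21.4·16.1·0.66 + 21.4·11.8·0.26 + 21.4·9.5·0.13 + 16.1·11.8·0.49 + 16.1·9.5·0.20 + 11.8·9.5·0.67] = 946.66 + 1036.54 = 1983.2.
Because errors are independent across components, Cov(Tᵢ,Tⱼ) = Cov(Xᵢ,Xⱼ); the off-diagonal part of the true-score variance is the same as above.
True-score variance = [21.4²·0.90 + 16.1²·0.96 + 11.8²·0.82 + 9.5²·0.66] + 1036.54 = 834.747 + 1036.54 = 1871.28.
Reliability = 1871.28 / 1983.2 = 0.944.

0.944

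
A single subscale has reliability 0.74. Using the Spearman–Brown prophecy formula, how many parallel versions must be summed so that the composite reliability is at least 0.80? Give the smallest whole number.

2

k ≥ ρ*(1−ρ₁)/(ρ₁(1−ρ*)) = 0.80·0.26 / (0.74·0.20) = 1.405.
Smallest integer k = 2.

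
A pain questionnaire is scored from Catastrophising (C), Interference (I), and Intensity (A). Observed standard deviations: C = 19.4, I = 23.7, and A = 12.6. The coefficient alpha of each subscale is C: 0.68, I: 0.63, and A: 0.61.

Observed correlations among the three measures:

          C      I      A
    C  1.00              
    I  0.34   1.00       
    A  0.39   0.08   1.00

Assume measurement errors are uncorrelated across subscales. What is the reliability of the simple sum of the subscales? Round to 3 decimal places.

Var(C+I+A) = 19.4² + 23.7² + 12.6² + 2·[19.4·23.7·0.34 + 19.4·12.6·0.39 + 23.7·12.6·0.08] = 1096.81 + 551.093 = 1647.9.
Under uncorrelated errors the observed covariances equal the true-score covariances, so only the own-variance terms attenuate.
True-score variance = [19.4²·0.68 + 23.7²·0.63 + 12.6²·0.61] + 551.093 = 706.633 + 551.093 = 1257.73.
Reliability = 1257.73 / 1647.9 = 0.763.

0.763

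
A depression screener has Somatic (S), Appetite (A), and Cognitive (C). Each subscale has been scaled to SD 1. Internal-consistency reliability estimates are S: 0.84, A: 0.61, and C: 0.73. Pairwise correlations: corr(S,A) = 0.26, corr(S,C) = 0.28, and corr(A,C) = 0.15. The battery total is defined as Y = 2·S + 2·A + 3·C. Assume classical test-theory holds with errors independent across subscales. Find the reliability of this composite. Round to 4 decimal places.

Var(Y) = 2² + 2² + 3² + 2·[4·0.26 + 6·0.28 + 6·0.15] = 17 + 7.24 = 24.24.
Under uncorrelated errors the observed covariances equal the true-score covariances, so only the own-variance terms attenuate.
True-score variance = [2²·0.84 + 2²·0.61 + 3²·0.73] + 7.24 = 12.37 + 7.24 = 19.61.
Reliability = 19.61 / 24.24 = 0.8090.

0.8090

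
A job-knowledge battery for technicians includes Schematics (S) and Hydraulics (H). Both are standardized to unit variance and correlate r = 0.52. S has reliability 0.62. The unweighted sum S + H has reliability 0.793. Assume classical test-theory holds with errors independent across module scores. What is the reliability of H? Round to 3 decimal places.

0.751

Var(S+H) = 2 + 2·0.52 = 3.040.
True-score variance = ρ_S + ρ_H + 2·0.52, so 0.793 = (0.62 + ρ_H + 1.04) / 3.040.
ρ_H = 0.793·3.040 − 0.62 − 1.04 = 0.751.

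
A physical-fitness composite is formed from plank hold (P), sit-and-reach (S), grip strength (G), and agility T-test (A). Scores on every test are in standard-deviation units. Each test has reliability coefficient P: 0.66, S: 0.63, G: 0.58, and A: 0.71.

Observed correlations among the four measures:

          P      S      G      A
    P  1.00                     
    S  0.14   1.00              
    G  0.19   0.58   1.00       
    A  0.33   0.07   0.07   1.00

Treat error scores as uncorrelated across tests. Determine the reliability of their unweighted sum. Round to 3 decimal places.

Var(P+S+G+A) = 4 + 2·[0.14 + 0.19 + 0.33 + 0.58 + 0.07 + 0.07] = 4 + 2.76 = 6.76.
Because errors are independent across components, Cov(Tᵢ,Tⱼ) = Cov(Xᵢ,Xⱼ); the off-diagonal part of the true-score variance is the same as above.
True-score variance = [0.66 + 0.63 + 0.58 + 0.71] + 2.76 = 2.58 + 2.76 = 5.34.
Reliability = 5.34 / 6.76 = 0.790.

0.790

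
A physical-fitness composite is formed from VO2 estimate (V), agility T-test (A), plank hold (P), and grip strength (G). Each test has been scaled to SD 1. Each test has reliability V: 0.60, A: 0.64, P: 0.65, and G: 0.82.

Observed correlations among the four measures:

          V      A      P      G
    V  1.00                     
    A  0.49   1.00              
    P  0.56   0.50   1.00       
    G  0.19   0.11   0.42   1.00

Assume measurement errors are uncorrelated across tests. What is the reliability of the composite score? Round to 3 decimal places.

0.849

Var(V+A+P+G) = 4 + 2·[0.49 + 0.56 + 0.19 + 0.50 + 0.11 + 0.42] = 4 + 4.54 = 8.54.
Because errors are independent across components, Cov(Tᵢ,Tⱼ) = Cov(Xᵢ,Xⱼ); the off-diagonal part of the true-score variance is the same as above.
True-score variance = [0.60 + 0.64 + 0.65 + 0.82] + 4.54 = 2.71 + 4.54 = 7.25.
Reliability = 7.25 / 8.54 = 0.849.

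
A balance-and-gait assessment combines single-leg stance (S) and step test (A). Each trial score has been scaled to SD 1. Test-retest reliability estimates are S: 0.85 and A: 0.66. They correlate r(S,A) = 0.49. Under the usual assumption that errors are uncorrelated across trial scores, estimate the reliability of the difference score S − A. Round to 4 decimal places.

0.5196

Var(S−A) = 1 + 1 − 2·0.49 = 2 − 0.98 = 1.02.
With uncorrelated errors the cross-covariances are all true-score covariance, so they carry over unchanged; only the diagonal terms shrink to ρᵢσᵢ².
True-score variance = [0.85 + 0.66] − 0.98 = 1.51 − 0.98 = 0.53.
Reliability = 0.53 / 1.02 = 0.5196.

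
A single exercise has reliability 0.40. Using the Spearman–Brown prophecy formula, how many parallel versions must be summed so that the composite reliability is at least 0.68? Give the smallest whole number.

4

k ≥ ρ*(1−ρ₁)/(ρ₁(1−ρ*)) = 0.68·0.60 / (0.40·0.32) = 3.188.
Smallest integer k = 4.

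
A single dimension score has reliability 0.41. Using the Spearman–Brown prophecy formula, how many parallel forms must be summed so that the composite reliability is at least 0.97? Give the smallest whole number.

k ≥ ρ*(1−ρ₁)/(ρ₁(1−ρ*)) = 0.97·0.59 / (0.41·0.03) = 46.528.
Smallest integer k = 47.

47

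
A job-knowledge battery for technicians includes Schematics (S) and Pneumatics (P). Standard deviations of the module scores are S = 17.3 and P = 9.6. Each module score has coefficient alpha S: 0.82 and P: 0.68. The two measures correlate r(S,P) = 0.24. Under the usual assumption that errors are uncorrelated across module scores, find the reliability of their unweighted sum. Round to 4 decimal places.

Var(S+P) = 17.3² + 9.6² + 2·[17.3·9.6·0.24] = 391.45 + 79.7184 = 471.168.
Under uncorrelated errors the observed covariances equal the true-score covariances, so only the own-variance terms attenuate.
True-score variance = [17.3²·0.82 + 9.6²·0.68] + 79.7184 = 308.087 + 79.7184 = 387.805.
Reliability = 387.805 / 471.168 = 0.8231.

0.8231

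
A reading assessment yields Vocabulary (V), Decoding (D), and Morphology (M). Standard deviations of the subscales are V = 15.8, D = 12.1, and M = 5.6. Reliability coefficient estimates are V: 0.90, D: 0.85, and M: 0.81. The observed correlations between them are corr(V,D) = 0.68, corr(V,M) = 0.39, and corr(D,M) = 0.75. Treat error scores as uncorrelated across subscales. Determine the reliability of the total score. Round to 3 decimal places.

Var(V+D+M) = 15.8² + 12.1² + 5.6² + 2·[15.8·12.1·0.68 + 15.8·5.6·0.39 + 12.1·5.6·0.75] = 427.41 + 430.659 = 858.069.
Because errors are independent across components, Cov(Tᵢ,Tⱼ) = Cov(Xᵢ,Xⱼ); the off-diagonal part of the true-score variance is the same as above.
True-score variance = [15.8²·0.90 + 12.1²·0.85 + 5.6²·0.81] + 430.659 = 374.526 + 430.659 = 805.185.
Reliability = 805.185 / 858.069 = 0.938.

0.938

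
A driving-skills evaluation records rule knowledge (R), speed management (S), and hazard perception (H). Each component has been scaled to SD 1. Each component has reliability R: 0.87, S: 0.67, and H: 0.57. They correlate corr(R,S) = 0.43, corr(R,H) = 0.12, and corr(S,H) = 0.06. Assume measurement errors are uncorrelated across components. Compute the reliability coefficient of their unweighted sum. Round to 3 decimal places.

Var(R+S+H) = 3 + 2·[0.43 + 0.12 + 0.06] = 3 + 1.22 = 4.22.
With uncorrelated errors the cross-covariances are all true-score covariance, so they carry over unchanged; only the diagonal terms shrink to ρᵢσᵢ².
True-score variance = [0.87 + 0.67 + 0.57] + 1.22 = 2.11 + 1.22 = 3.33.
Reliability = 3.33 / 4.22 = 0.789.

0.789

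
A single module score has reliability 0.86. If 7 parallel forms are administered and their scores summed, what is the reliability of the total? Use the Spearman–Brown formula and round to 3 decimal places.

0.977

ρ_k = kρ / (1 + (k−1)ρ) = 7·0.86 / (1 + 6·0.86) = 6.020 / 6.160 = 0.977.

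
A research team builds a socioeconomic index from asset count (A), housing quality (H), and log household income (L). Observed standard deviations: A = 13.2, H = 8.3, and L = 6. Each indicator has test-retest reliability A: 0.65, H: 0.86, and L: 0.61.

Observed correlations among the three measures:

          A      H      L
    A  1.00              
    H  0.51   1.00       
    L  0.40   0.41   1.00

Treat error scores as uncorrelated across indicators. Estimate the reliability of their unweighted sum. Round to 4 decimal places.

Var(A+H+L) = 13.2² + 8.3² + 6² + 2·[13.2·8.3·0.51 + 13.2·6·0.40 + 8.3·6·0.41] = 279.13 + 215.947 = 495.077.
Because errors are independent across components, Cov(Tᵢ,Tⱼ) = Cov(Xᵢ,Xⱼ); the off-diagonal part of the true-score variance is the same as above.
True-score variance = [13.2²·0.65 + 8.3²·0.86 + 6²·0.61] + 215.947 = 194.461 + 215.947 = 410.409.
Reliability = 410.409 / 495.077 = 0.8290.

0.8290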